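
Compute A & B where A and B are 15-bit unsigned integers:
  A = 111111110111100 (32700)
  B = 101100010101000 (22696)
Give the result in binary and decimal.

Apply & to each column (1 only where both bits are 1):
  111111110111100
& 101100010101000
-----------------
  101100010101000

Answer: 101100010101000 (22696)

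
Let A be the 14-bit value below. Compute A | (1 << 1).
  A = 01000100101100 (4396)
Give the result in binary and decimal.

Mask = 1 << 1 = 00000000000010
Bit 1 of A is 0, so OR-ing with the mask flips it to 1.
  01000100101100
| 00000000000010
----------------
  01000100101110

Answer: 01000100101110 (4398)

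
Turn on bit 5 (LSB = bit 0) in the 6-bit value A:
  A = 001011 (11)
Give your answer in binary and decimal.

Mask = 1 << 5 = 100000
Bit 5 of A is 0, so OR-ing with the mask flips it to 1.
  001011
| 100000
--------
  101011

Answer: 101011 (43)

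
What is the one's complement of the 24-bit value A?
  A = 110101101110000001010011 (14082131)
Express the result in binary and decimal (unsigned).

Flip each bit (0->1, 1->0):
  110101101110000001010011
  001010010001111110101100

Answer: 001010010001111110101100 (2695084)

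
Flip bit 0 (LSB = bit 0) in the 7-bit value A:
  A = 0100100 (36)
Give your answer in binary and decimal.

Mask = 1 << 0 = 0000001
Bit 0 of A is 0; XOR with the mask flips it to 1.
  0100100
^ 0000001
---------
  0100101

Answer: 0100101 (37)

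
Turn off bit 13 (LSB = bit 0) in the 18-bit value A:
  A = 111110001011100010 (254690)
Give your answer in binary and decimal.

Mask = ~(1 << 13) = 111101111111111111
Bit 13 of A is 1, so AND-ing with the mask clears it to 0.
  111110001011100010
& 111101111111111111
--------------------
  111100001011100010

Answer: 111100001011100010 (246498)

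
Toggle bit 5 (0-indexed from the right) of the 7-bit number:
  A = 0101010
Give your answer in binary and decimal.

Mask = 1 << 5 = 0100000
Bit 5 of A is 1; XOR with the mask flips it to 0.
  0101010
^ 0100000
---------
  0001010

Answer: 0001010 (10)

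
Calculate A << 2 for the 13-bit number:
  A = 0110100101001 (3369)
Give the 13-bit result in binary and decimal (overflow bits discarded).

Shift left by 2: drop the top 2 bit(s), append 2 zero(s) on the right.
  0110100101001  ->  discard [01], keep [10100101001], append 00
= 1010010100100

Answer: 1010010100100 (5284)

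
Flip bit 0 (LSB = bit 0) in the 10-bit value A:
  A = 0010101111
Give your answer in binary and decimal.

Mask = 1 << 0 = 0000000001
Bit 0 of A is 1; XOR with the mask flips it to 0.
  0010101111
^ 0000000001
------------
  0010101110

Answer: 0010101110 (174)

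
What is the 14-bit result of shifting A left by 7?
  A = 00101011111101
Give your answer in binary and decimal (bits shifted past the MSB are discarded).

Shift left by 7: drop the top 7 bit(s), append 7 zero(s) on the right.
  00101011111101  ->  discard [0010101], keep [1111101], append 0000000
= 11111010000000

Answer: 11111010000000 (16000)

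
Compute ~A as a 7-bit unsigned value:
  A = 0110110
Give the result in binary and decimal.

Flip each bit (0->1, 1->0):
  0110110
  1001001

Answer: 1001001 (73)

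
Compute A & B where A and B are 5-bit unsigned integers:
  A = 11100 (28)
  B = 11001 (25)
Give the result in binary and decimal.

Apply & to each column (1 only where both bits are 1):
  11100
& 11001
-------
  11000

Answer: 11000 (24)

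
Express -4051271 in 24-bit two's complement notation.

1. Binary of +4051271:  001111011101000101000111
2. Invert bits:     110000100010111010111000
3. Add 1:           110000100010111010111001

Answer: 110000100010111010111001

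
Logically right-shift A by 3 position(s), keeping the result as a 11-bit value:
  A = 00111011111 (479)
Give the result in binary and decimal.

Logical shift right by 3: drop the bottom 3 bit(s), prepend 3 zero(s) on the left.
  00111011111  ->  keep [00111011], discard [111], prepend 000
= 00000111011

Answer: 00000111011 (59)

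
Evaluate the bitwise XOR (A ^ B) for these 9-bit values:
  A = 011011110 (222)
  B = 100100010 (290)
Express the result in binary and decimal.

Apply ^ to each column (1 where bits differ):
  011011110
^ 100100010
-----------
  111111100

Answer: 111111100 (508)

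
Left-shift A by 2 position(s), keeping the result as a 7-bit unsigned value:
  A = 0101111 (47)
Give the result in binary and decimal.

Shift left by 2: drop the top 2 bit(s), append 2 zero(s) on the right.
  0101111  ->  discard [01], keep [01111], append 00
= 0111100

Answer: 0111100 (60)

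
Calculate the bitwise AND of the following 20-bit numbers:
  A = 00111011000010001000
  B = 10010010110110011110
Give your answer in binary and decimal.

Apply & to each column (1 only where both bits are 1):
  00111011000010001000
& 10010010110110011110
----------------------
  00010010000010001000

Answer: 00010010000010001000 (73864)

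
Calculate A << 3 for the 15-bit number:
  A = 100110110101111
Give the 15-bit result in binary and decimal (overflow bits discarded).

Shift left by 3: drop the top 3 bit(s), append 3 zero(s) on the right.
  100110110101111  ->  discard [100], keep [110110101111], append 000
= 110110101111000

Answer: 110110101111000 (28024)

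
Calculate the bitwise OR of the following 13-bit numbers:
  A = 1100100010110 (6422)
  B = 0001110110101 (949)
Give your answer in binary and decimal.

Apply | to each column (1 where either bit is 1):
  1100100010110
| 0001110110101
---------------
  1101110110111

Answer: 1101110110111 (7095)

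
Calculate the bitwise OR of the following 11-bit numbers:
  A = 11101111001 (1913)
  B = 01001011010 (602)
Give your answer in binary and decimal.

Apply | to each column (1 where either bit is 1):
  11101111001
| 01001011010
-------------
  11101111011

Answer: 11101111011 (1915)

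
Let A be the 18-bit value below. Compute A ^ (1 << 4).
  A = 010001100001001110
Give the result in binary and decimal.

Mask = 1 << 4 = 000000000000010000
Bit 4 of A is 0; XOR with the mask flips it to 1.
  010001100001001110
^ 000000000000010000
--------------------
  010001100001011110

Answer: 010001100001011110 (71774)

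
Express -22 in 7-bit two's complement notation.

1. Binary of +22:  0010110
2. Invert bits:     1101001
3. Add 1:           1101010

Answer: 1101010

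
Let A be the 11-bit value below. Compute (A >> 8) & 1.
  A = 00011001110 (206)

Bit 8 is the 9th from the right.
  00011001110
    ^
That bit is 0.

Answer: 0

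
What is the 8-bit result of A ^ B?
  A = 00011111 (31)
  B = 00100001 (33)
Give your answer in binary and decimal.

Apply ^ to each column (1 where bits differ):
  00011111
^ 00100001
----------
  00111110

Answer: 00111110 (62)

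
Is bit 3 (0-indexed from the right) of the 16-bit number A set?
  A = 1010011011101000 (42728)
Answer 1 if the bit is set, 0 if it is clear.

Bit 3 is the 4th from the right.
  1010011011101000
              ^
That bit is 1.

Answer: 1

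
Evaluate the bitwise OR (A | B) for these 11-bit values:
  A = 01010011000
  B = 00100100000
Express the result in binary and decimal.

Apply | to each column (1 where either bit is 1):
  01010011000
| 00100100000
-------------
  01110111000

Answer: 01110111000 (952)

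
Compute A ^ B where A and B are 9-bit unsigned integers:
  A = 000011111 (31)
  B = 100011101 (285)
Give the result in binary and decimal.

Apply ^ to each column (1 where bits differ):
  000011111
^ 100011101
-----------
  100000010

Answer: 100000010 (258)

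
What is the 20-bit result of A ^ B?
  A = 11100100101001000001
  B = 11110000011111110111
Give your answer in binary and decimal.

Apply ^ to each column (1 where bits differ):
  11100100101001000001
^ 11110000011111110111
----------------------
  00010100110110110110

Answer: 00010100110110110110 (85430)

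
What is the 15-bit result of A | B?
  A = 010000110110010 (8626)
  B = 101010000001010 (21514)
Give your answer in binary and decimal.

Apply | to each column (1 where either bit is 1):
  010000110110010
| 101010000001010
-----------------
  111010110111010

Answer: 111010110111010 (30138)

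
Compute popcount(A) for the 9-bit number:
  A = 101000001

101000001
1-bits at positions (from bit 0 = LSB): 0, 6, 8
Count = 3

Answer: 3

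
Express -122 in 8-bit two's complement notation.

1. Binary of +122:  01111010
2. Invert bits:     10000101
3. Add 1:           10000110

Answer: 10000110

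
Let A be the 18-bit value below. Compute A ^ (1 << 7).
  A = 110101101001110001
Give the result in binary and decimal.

Mask = 1 << 7 = 000000000010000000
Bit 7 of A is 0; XOR with the mask flips it to 1.
  110101101001110001
^ 000000000010000000
--------------------
  110101101011110001

Answer: 110101101011110001 (219889)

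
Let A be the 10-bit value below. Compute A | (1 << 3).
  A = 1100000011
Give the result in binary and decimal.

Mask = 1 << 3 = 0000001000
Bit 3 of A is 0, so OR-ing with the mask flips it to 1.
  1100000011
| 0000001000
------------
  1100001011

Answer: 1100001011 (779)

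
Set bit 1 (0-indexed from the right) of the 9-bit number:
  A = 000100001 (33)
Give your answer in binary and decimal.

Mask = 1 << 1 = 000000010
Bit 1 of A is 0, so OR-ing with the mask flips it to 1.
  000100001
| 000000010
-----------
  000100011

Answer: 000100011 (35)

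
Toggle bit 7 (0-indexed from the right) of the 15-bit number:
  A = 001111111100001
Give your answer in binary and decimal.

Mask = 1 << 7 = 000000010000000
Bit 7 of A is 1; XOR with the mask flips it to 0.
  001111111100001
^ 000000010000000
-----------------
  001111101100001

Answer: 001111101100001 (8033)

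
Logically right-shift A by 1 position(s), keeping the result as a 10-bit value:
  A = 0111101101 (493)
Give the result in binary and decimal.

Logical shift right by 1: drop the bottom 1 bit(s), prepend 1 zero(s) on the left.
  0111101101  ->  keep [011110110], discard [1], prepend 0
= 0011110110

Answer: 0011110110 (246)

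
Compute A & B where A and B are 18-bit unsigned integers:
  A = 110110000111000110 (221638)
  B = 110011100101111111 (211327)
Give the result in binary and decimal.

Apply & to each column (1 only where both bits are 1):
  110110000111000110
& 110011100101111111
--------------------
  110010000101000110

Answer: 110010000101000110 (205126)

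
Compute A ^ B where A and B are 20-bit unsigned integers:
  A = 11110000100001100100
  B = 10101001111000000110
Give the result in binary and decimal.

Apply ^ to each column (1 where bits differ):
  11110000100001100100
^ 10101001111000000110
----------------------
  01011001011001100010

Answer: 01011001011001100010 (366178)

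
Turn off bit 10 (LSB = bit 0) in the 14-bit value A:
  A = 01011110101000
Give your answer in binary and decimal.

Mask = ~(1 << 10) = 11101111111111
Bit 10 of A is 1, so AND-ing with the mask clears it to 0.
  01011110101000
& 11101111111111
----------------
  01001110101000

Answer: 01001110101000 (5032)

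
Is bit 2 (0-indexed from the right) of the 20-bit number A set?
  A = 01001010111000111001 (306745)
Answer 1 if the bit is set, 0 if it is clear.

Bit 2 is the 3rd from the right.
  01001010111000111001
                   ^
That bit is 0.

Answer: 0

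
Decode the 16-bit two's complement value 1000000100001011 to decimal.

MSB is 1, so the value is negative. Find the magnitude:
1. Invert bits:  0111111011110100
2. Add 1:        0111111011110101  = 32501
3. Apply sign:   -32501

Answer: -32501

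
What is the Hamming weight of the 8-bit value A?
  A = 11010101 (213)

11010101
1-bits at positions (from bit 0 = LSB): 0, 2, 4, 6, 7
Count = 5

Answer: 5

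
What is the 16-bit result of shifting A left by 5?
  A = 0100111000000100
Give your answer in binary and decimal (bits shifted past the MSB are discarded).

Shift left by 5: drop the top 5 bit(s), append 5 zero(s) on the right.
  0100111000000100  ->  discard [01001], keep [11000000100], append 00000
= 1100000010000000

Answer: 1100000010000000 (49280)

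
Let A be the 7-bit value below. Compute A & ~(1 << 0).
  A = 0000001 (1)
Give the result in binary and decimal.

Mask = ~(1 << 0) = 1111110
Bit 0 of A is 1, so AND-ing with the mask clears it to 0.
  0000001
& 1111110
---------
  0000000

Answer: 0000000 (0)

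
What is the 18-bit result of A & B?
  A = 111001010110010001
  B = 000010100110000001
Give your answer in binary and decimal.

Apply & to each column (1 only where both bits are 1):
  111001010110010001
& 000010100110000001
--------------------
  000000000110000001

Answer: 000000000110000001 (385)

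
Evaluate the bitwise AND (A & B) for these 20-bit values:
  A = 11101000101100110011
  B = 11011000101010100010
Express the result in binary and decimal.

Apply & to each column (1 only where both bits are 1):
  11101000101100110011
& 11011000101010100010
----------------------
  11001000101000100010

Answer: 11001000101000100010 (821794)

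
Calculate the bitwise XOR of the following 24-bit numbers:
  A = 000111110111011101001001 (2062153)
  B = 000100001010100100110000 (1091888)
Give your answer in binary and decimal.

Apply ^ to each column (1 where bits differ):
  000111110111011101001001
^ 000100001010100100110000
--------------------------
  000011111101111001111001

Answer: 000011111101111001111001 (1039993)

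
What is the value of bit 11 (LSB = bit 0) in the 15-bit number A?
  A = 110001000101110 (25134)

Bit 11 is the 12th from the right.
  110001000101110
     ^
That bit is 0.

Answer: 0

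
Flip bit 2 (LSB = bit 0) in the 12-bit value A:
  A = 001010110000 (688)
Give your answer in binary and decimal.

Mask = 1 << 2 = 000000000100
Bit 2 of A is 0; XOR with the mask flips it to 1.
  001010110000
^ 000000000100
--------------
  001010110100

Answer: 001010110100 (692)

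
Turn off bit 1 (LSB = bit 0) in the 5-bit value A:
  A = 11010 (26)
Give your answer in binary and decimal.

Mask = ~(1 << 1) = 11101
Bit 1 of A is 1, so AND-ing with the mask clears it to 0.
  11010
& 11101
-------
  11000

Answer: 11000 (24)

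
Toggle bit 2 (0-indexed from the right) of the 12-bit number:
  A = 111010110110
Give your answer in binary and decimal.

Mask = 1 << 2 = 000000000100
Bit 2 of A is 1; XOR with the mask flips it to 0.
  111010110110
^ 000000000100
--------------
  111010110010

Answer: 111010110010 (3762)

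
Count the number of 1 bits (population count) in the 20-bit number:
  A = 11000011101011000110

11000011101011000110
1-bits at positions (from bit 0 = LSB): 1, 2, 6, 7, 9, 11, 12, 13, 18, 19
Count = 10

Answer: 10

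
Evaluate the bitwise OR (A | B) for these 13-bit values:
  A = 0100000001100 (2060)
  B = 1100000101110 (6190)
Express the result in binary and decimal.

Apply | to each column (1 where either bit is 1):
  0100000001100
| 1100000101110
---------------
  1100000101110

Answer: 1100000101110 (6190)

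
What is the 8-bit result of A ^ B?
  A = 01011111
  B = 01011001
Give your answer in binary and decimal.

Apply ^ to each column (1 where bits differ):
  01011111
^ 01011001
----------
  00000110

Answer: 00000110 (6)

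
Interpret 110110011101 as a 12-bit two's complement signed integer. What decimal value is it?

MSB is 1, so the value is negative. Find the magnitude:
1. Invert bits:  001001100010
2. Add 1:        001001100011  = 611
3. Apply sign:   -611

Answer: -611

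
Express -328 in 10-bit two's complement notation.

1. Binary of +328:  0101001000
2. Invert bits:     1010110111
3. Add 1:           1010111000

Answer: 1010111000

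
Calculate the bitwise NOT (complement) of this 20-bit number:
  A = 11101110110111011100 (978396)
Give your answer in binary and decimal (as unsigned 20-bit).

Flip each bit (0->1, 1->0):
  11101110110111011100
  00010001001000100011

Answer: 00010001001000100011 (70179)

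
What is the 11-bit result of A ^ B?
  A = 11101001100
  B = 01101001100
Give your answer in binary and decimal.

Apply ^ to each column (1 where bits differ):
  11101001100
^ 01101001100
-------------
  10000000000

Answer: 10000000000 (1024)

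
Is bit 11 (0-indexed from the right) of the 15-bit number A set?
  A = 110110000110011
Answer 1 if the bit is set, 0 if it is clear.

Bit 11 is the 12th from the right.
  110110000110011
     ^
That bit is 1.

Answer: 1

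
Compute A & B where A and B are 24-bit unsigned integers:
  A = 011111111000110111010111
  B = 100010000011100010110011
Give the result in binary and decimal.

Apply & to each column (1 only where both bits are 1):
  011111111000110111010111
& 100010000011100010110011
--------------------------
  000010000000100010010011

Answer: 000010000000100010010011 (526483)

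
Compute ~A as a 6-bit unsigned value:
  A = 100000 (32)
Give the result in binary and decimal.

Flip each bit (0->1, 1->0):
  100000
  011111

Answer: 011111 (31)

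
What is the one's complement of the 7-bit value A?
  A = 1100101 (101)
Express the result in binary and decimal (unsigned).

Flip each bit (0->1, 1->0):
  1100101
  0011010

Answer: 0011010 (26)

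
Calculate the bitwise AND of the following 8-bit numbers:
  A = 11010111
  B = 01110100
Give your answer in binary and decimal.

Apply & to each column (1 only where both bits are 1):
  11010111
& 01110100
----------
  01010100

Answer: 01010100 (84)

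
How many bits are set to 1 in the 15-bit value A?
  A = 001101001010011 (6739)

001101001010011
1-bits at positions (from bit 0 = LSB): 0, 1, 4, 6, 9, 11, 12
Count = 7

Answer: 7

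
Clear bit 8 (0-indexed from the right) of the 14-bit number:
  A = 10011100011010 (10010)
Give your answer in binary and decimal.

Mask = ~(1 << 8) = 11111011111111
Bit 8 of A is 1, so AND-ing with the mask clears it to 0.
  10011100011010
& 11111011111111
----------------
  10011000011010

Answer: 10011000011010 (9754)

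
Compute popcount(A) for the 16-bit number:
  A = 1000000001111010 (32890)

1000000001111010
1-bits at positions (from bit 0 = LSB): 1, 3, 4, 5, 6, 15
Count = 6

Answer: 6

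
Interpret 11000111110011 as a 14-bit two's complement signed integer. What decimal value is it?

MSB is 1, so the value is negative. Find the magnitude:
1. Invert bits:  00111000001100
2. Add 1:        00111000001101  = 3597
3. Apply sign:   -3597

Answer: -3597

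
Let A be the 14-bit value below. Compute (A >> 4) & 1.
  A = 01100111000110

Bit 4 is the 5th from the right.
  01100111000110
           ^
That bit is 0.

Answer: 0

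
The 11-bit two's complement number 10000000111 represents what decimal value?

MSB is 1, so the value is negative. Find the magnitude:
1. Invert bits:  01111111000
2. Add 1:        01111111001  = 1017
3. Apply sign:   -1017

Answer: -1017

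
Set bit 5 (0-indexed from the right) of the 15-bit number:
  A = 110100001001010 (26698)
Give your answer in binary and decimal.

Mask = 1 << 5 = 000000000100000
Bit 5 of A is 0, so OR-ing with the mask flips it to 1.
  110100001001010
| 000000000100000
-----------------
  110100001101010

Answer: 110100001101010 (26730)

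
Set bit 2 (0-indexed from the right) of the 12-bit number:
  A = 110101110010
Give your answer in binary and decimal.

Mask = 1 << 2 = 000000000100
Bit 2 of A is 0, so OR-ing with the mask flips it to 1.
  110101110010
| 000000000100
--------------
  110101110110

Answer: 110101110110 (3446)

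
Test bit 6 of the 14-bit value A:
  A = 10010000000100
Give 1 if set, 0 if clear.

Bit 6 is the 7th from the right.
  10010000000100
         ^
That bit is 0.

Answer: 0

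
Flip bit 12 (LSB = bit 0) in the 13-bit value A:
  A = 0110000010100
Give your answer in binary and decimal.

Mask = 1 << 12 = 1000000000000
Bit 12 of A is 0; XOR with the mask flips it to 1.
  0110000010100
^ 1000000000000
---------------
  1110000010100

Answer: 1110000010100 (7188)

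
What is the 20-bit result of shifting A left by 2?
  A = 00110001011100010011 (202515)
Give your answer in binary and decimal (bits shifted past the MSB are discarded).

Shift left by 2: drop the top 2 bit(s), append 2 zero(s) on the right.
  00110001011100010011  ->  discard [00], keep [110001011100010011], append 00
= 11000101110001001100

Answer: 11000101110001001100 (810060)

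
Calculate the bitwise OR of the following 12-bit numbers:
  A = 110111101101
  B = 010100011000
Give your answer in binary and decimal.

Apply | to each column (1 where either bit is 1):
  110111101101
| 010100011000
--------------
  110111111101

Answer: 110111111101 (3581)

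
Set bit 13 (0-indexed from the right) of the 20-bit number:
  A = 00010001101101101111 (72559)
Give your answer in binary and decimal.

Mask = 1 << 13 = 00000010000000000000
Bit 13 of A is 0, so OR-ing with the mask flips it to 1.
  00010001101101101111
| 00000010000000000000
----------------------
  00010011101101101111

Answer: 00010011101101101111 (80751)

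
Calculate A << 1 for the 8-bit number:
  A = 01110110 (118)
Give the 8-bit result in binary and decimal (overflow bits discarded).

Shift left by 1: drop the top 1 bit(s), append 1 zero(s) on the right.
  01110110  ->  discard [0], keep [1110110], append 0
= 11101100

Answer: 11101100 (236)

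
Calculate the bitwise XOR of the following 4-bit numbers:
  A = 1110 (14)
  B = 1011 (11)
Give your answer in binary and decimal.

Apply ^ to each column (1 where bits differ):
  1110
^ 1011
------
  0101

Answer: 0101 (5)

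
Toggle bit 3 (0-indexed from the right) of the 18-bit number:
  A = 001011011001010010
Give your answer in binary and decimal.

Mask = 1 << 3 = 000000000000001000
Bit 3 of A is 0; XOR with the mask flips it to 1.
  001011011001010010
^ 000000000000001000
--------------------
  001011011001011010

Answer: 001011011001011010 (46682)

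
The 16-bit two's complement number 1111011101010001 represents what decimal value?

MSB is 1, so the value is negative. Find the magnitude:
1. Invert bits:  0000100010101110
2. Add 1:        0000100010101111  = 2223
3. Apply sign:   -2223

Answer: -2223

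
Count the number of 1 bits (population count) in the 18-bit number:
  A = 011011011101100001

011011011101100001
1-bits at positions (from bit 0 = LSB): 0, 5, 6, 8, 9, 10, 12, 13, 15, 16
Count = 10

Answer: 10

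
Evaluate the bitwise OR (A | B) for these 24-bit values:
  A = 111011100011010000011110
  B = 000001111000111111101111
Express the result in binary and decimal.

Apply | to each column (1 where either bit is 1):
  111011100011010000011110
| 000001111000111111101111
--------------------------
  111011111011111111111111

Answer: 111011111011111111111111 (15712255)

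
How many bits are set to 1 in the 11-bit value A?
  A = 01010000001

01010000001
1-bits at positions (from bit 0 = LSB): 0, 7, 9
Count = 3

Answer: 3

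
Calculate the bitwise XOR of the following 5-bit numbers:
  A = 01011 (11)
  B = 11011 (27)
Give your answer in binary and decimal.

Apply ^ to each column (1 where bits differ):
  01011
^ 11011
-------
  10000

Answer: 10000 (16)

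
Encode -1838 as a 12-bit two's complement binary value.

1. Binary of +1838:  011100101110
2. Invert bits:     100011010001
3. Add 1:           100011010010

Answer: 100011010010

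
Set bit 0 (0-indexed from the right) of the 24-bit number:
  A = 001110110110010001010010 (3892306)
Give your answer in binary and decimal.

Mask = 1 << 0 = 000000000000000000000001
Bit 0 of A is 0, so OR-ing with the mask flips it to 1.
  001110110110010001010010
| 000000000000000000000001
--------------------------
  001110110110010001010011

Answer: 001110110110010001010011 (3892307)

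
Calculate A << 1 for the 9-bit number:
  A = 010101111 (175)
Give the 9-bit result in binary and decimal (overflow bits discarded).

Shift left by 1: drop the top 1 bit(s), append 1 zero(s) on the right.
  010101111  ->  discard [0], keep [10101111], append 0
= 101011110

Answer: 101011110 (350)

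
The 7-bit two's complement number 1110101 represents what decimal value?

MSB is 1, so the value is negative. Find the magnitude:
1. Invert bits:  0001010
2. Add 1:        0001011  = 11
3. Apply sign:   -11

Answer: -11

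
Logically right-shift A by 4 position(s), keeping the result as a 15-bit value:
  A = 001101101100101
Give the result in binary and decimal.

Logical shift right by 4: drop the bottom 4 bit(s), prepend 4 zero(s) on the left.
  001101101100101  ->  keep [00110110110], discard [0101], prepend 0000
= 000000110110110

Answer: 000000110110110 (438)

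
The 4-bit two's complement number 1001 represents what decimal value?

MSB is 1, so the value is negative. Find the magnitude:
1. Invert bits:  0110
2. Add 1:        0111  = 7
3. Apply sign:   -7

Answer: -7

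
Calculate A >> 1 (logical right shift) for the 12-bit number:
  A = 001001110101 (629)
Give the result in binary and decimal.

Logical shift right by 1: drop the bottom 1 bit(s), prepend 1 zero(s) on the left.
  001001110101  ->  keep [00100111010], discard [1], prepend 0
= 000100111010

Answer: 000100111010 (314)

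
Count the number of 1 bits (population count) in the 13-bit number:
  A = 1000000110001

1000000110001
1-bits at positions (from bit 0 = LSB): 0, 4, 5, 12
Count = 4

Answer: 4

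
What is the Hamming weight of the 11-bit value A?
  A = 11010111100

11010111100
1-bits at positions (from bit 0 = LSB): 2, 3, 4, 5, 7, 9, 10
Count = 7

Answer: 7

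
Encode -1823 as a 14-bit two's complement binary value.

1. Binary of +1823:  00011100011111
2. Invert bits:     11100011100000
3. Add 1:           11100011100001

Answer: 11100011100001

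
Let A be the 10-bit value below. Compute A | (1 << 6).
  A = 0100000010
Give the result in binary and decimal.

Mask = 1 << 6 = 0001000000
Bit 6 of A is 0, so OR-ing with the mask flips it to 1.
  0100000010
| 0001000000
------------
  0101000010

Answer: 0101000010 (322)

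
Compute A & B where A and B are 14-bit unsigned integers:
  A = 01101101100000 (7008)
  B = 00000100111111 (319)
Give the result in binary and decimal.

Apply & to each column (1 only where both bits are 1):
  01101101100000
& 00000100111111
----------------
  00000100100000

Answer: 00000100100000 (288)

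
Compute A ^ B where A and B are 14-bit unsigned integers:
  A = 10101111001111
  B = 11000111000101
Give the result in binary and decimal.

Apply ^ to each column (1 where bits differ):
  10101111001111
^ 11000111000101
----------------
  01101000001010

Answer: 01101000001010 (6666)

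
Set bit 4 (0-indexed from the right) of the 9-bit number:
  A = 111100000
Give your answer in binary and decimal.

Mask = 1 << 4 = 000010000
Bit 4 of A is 0, so OR-ing with the mask flips it to 1.
  111100000
| 000010000
-----------
  111110000

Answer: 111110000 (496)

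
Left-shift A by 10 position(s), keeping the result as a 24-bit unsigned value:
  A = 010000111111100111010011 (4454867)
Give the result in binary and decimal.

Shift left by 10: drop the top 10 bit(s), append 10 zero(s) on the right.
  010000111111100111010011  ->  discard [0100001111], keep [11100111010011], append 0000000000
= 111001110100110000000000

Answer: 111001110100110000000000 (15158272)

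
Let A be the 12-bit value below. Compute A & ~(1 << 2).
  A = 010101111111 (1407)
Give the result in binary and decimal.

Mask = ~(1 << 2) = 111111111011
Bit 2 of A is 1, so AND-ing with the mask clears it to 0.
  010101111111
& 111111111011
--------------
  010101111011

Answer: 010101111011 (1403)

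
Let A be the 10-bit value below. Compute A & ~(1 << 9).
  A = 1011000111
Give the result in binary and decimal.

Mask = ~(1 << 9) = 0111111111
Bit 9 of A is 1, so AND-ing with the mask clears it to 0.
  1011000111
& 0111111111
------------
  0011000111

Answer: 0011000111 (199)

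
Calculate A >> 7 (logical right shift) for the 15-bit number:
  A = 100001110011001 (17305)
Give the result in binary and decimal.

Logical shift right by 7: drop the bottom 7 bit(s), prepend 7 zero(s) on the left.
  100001110011001  ->  keep [10000111], discard [0011001], prepend 0000000
= 000000010000111

Answer: 000000010000111 (135)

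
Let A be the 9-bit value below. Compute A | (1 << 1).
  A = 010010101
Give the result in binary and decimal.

Mask = 1 << 1 = 000000010
Bit 1 of A is 0, so OR-ing with the mask flips it to 1.
  010010101
| 000000010
-----------
  010010111

Answer: 010010111 (151)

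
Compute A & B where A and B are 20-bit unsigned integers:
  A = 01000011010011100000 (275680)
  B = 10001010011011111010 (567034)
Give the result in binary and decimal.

Apply & to each column (1 only where both bits are 1):
  01000011010011100000
& 10001010011011111010
----------------------
  00000010010011100000

Answer: 00000010010011100000 (9440)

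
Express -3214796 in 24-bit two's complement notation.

1. Binary of +3214796:  001100010000110111001100
2. Invert bits:     110011101111001000110011
3. Add 1:           110011101111001000110100

Answer: 110011101111001000110100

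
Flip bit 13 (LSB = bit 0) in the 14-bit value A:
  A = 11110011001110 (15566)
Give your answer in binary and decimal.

Mask = 1 << 13 = 10000000000000
Bit 13 of A is 1; XOR with the mask flips it to 0.
  11110011001110
^ 10000000000000
----------------
  01110011001110

Answer: 01110011001110 (7374)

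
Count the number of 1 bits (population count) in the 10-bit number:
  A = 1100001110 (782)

1100001110
1-bits at positions (from bit 0 = LSB): 1, 2, 3, 8, 9
Count = 5

Answer: 5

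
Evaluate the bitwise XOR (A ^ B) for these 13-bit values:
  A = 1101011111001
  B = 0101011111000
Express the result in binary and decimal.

Apply ^ to each column (1 where bits differ):
  1101011111001
^ 0101011111000
---------------
  1000000000001

Answer: 1000000000001 (4097)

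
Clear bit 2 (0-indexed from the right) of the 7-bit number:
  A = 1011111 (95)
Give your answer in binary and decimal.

Mask = ~(1 << 2) = 1111011
Bit 2 of A is 1, so AND-ing with the mask clears it to 0.
  1011111
& 1111011
---------
  1011011

Answer: 1011011 (91)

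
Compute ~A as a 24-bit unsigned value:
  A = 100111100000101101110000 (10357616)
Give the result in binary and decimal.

Flip each bit (0->1, 1->0):
  100111100000101101110000
  011000011111010010001111

Answer: 011000011111010010001111 (6419599)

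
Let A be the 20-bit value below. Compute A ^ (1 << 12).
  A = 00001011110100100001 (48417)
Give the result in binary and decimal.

Mask = 1 << 12 = 00000001000000000000
Bit 12 of A is 1; XOR with the mask flips it to 0.
  00001011110100100001
^ 00000001000000000000
----------------------
  00001010110100100001

Answer: 00001010110100100001 (44321)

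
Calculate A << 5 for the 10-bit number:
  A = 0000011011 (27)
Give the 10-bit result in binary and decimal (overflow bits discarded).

Shift left by 5: drop the top 5 bit(s), append 5 zero(s) on the right.
  0000011011  ->  discard [00000], keep [11011], append 00000
= 1101100000

Answer: 1101100000 (864)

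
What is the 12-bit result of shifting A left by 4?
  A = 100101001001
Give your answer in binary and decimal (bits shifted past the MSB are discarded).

Shift left by 4: drop the top 4 bit(s), append 4 zero(s) on the right.
  100101001001  ->  discard [1001], keep [01001001], append 0000
= 010010010000

Answer: 010010010000 (1168)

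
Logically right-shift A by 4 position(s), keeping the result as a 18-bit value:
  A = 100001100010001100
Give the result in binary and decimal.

Logical shift right by 4: drop the bottom 4 bit(s), prepend 4 zero(s) on the left.
  100001100010001100  ->  keep [10000110001000], discard [1100], prepend 0000
= 000010000110001000

Answer: 000010000110001000 (8584)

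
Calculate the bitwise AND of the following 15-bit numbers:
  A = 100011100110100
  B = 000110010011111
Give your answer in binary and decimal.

Apply & to each column (1 only where both bits are 1):
  100011100110100
& 000110010011111
-----------------
  000010000010100

Answer: 000010000010100 (1044)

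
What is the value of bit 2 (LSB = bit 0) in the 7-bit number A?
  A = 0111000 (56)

Bit 2 is the 3rd from the right.
  0111000
      ^
That bit is 0.

Answer: 0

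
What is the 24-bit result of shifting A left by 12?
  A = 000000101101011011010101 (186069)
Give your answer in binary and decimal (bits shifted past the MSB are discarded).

Shift left by 12: drop the top 12 bit(s), append 12 zero(s) on the right.
  000000101101011011010101  ->  discard [000000101101], keep [011011010101], append 000000000000
= 011011010101000000000000

Answer: 011011010101000000000000 (7163904)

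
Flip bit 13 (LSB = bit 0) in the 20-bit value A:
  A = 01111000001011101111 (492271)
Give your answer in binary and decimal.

Mask = 1 << 13 = 00000010000000000000
Bit 13 of A is 0; XOR with the mask flips it to 1.
  01111000001011101111
^ 00000010000000000000
----------------------
  01111010001011101111

Answer: 01111010001011101111 (500463)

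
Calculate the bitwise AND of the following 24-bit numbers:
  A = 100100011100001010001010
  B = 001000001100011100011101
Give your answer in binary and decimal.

Apply & to each column (1 only where both bits are 1):
  100100011100001010001010
& 001000001100011100011101
--------------------------
  000000001100001000001000

Answer: 000000001100001000001000 (49672)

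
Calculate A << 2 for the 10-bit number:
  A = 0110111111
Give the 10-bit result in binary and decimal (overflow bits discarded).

Shift left by 2: drop the top 2 bit(s), append 2 zero(s) on the right.
  0110111111  ->  discard [01], keep [10111111], append 00
= 1011111100

Answer: 1011111100 (764)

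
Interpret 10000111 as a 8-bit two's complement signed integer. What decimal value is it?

MSB is 1, so the value is negative. Find the magnitude:
1. Invert bits:  01111000
2. Add 1:        01111001  = 121
3. Apply sign:   -121

Answer: -121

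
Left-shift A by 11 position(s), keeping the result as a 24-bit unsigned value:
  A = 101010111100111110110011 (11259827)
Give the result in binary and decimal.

Shift left by 11: drop the top 11 bit(s), append 11 zero(s) on the right.
  101010111100111110110011  ->  discard [10101011110], keep [0111110110011], append 00000000000
= 011111011001100000000000

Answer: 011111011001100000000000 (8230912)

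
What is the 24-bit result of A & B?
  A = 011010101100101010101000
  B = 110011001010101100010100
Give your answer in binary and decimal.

Apply & to each column (1 only where both bits are 1):
  011010101100101010101000
& 110011001010101100010100
--------------------------
  010010001000101000000000

Answer: 010010001000101000000000 (4753920)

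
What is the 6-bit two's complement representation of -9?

1. Binary of +9:  001001
2. Invert bits:     110110
3. Add 1:           110111

Answer: 110111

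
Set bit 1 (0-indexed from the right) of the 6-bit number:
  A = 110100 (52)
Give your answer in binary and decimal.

Mask = 1 << 1 = 000010
Bit 1 of A is 0, so OR-ing with the mask flips it to 1.
  110100
| 000010
--------
  110110

Answer: 110110 (54)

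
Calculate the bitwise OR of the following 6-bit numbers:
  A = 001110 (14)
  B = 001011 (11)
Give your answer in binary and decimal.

Apply | to each column (1 where either bit is 1):
  001110
| 001011
--------
  001111

Answer: 001111 (15)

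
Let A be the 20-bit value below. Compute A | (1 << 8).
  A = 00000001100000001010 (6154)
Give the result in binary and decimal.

Mask = 1 << 8 = 00000000000100000000
Bit 8 of A is 0, so OR-ing with the mask flips it to 1.
  00000001100000001010
| 00000000000100000000
----------------------
  00000001100100001010

Answer: 00000001100100001010 (6410)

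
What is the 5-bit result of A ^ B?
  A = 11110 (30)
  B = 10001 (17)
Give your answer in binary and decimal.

Apply ^ to each column (1 where bits differ):
  11110
^ 10001
-------
  01111

Answer: 01111 (15)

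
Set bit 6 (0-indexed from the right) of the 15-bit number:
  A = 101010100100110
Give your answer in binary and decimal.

Mask = 1 << 6 = 000000001000000
Bit 6 of A is 0, so OR-ing with the mask flips it to 1.
  101010100100110
| 000000001000000
-----------------
  101010101100110

Answer: 101010101100110 (21862)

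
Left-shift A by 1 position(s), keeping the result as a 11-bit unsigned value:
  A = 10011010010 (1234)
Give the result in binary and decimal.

Shift left by 1: drop the top 1 bit(s), append 1 zero(s) on the right.
  10011010010  ->  discard [1], keep [0011010010], append 0
= 00110100100

Answer: 00110100100 (420)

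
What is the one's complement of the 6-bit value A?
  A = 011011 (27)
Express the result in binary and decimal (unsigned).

Flip each bit (0->1, 1->0):
  011011
  100100

Answer: 100100 (36)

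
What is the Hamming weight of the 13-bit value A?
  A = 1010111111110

1010111111110
1-bits at positions (from bit 0 = LSB): 1, 2, 3, 4, 5, 6, 7, 8, 10, 12
Count = 10

Answer: 10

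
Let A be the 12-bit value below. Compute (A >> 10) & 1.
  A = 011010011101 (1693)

Bit 10 is the 11th from the right.
  011010011101
   ^
That bit is 1.

Answer: 1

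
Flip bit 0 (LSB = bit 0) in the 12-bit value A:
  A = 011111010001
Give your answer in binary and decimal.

Mask = 1 << 0 = 000000000001
Bit 0 of A is 1; XOR with the mask flips it to 0.
  011111010001
^ 000000000001
--------------
  011111010000

Answer: 011111010000 (2000)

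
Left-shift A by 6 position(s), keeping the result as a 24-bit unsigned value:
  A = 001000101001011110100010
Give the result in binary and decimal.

Shift left by 6: drop the top 6 bit(s), append 6 zero(s) on the right.
  001000101001011110100010  ->  discard [001000], keep [101001011110100010], append 000000
= 101001011110100010000000

Answer: 101001011110100010000000 (10872960)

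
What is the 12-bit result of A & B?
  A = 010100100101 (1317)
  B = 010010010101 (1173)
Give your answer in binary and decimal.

Apply & to each column (1 only where both bits are 1):
  010100100101
& 010010010101
--------------
  010000000101

Answer: 010000000101 (1029)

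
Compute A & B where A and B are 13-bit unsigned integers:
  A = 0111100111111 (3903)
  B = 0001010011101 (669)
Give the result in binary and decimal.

Apply & to each column (1 only where both bits are 1):
  0111100111111
& 0001010011101
---------------
  0001000011101

Answer: 0001000011101 (541)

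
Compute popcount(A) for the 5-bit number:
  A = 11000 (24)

11000
1-bits at positions (from bit 0 = LSB): 3, 4
Count = 2

Answer: 2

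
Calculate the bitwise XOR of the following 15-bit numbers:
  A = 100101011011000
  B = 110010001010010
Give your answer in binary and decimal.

Apply ^ to each column (1 where bits differ):
  100101011011000
^ 110010001010010
-----------------
  010111010001010

Answer: 010111010001010 (11914)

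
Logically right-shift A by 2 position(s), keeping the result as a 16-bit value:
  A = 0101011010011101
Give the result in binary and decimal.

Logical shift right by 2: drop the bottom 2 bit(s), prepend 2 zero(s) on the left.
  0101011010011101  ->  keep [01010110100111], discard [01], prepend 00
= 0001010110100111

Answer: 0001010110100111 (5543)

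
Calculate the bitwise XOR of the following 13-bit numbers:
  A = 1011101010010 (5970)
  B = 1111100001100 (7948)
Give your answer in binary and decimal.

Apply ^ to each column (1 where bits differ):
  1011101010010
^ 1111100001100
---------------
  0100001011110

Answer: 0100001011110 (2142)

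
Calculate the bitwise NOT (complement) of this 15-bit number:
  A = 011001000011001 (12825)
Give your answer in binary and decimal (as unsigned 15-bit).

Flip each bit (0->1, 1->0):
  011001000011001
  100110111100110

Answer: 100110111100110 (19942)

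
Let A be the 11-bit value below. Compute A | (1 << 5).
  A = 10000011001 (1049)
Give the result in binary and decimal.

Mask = 1 << 5 = 00000100000
Bit 5 of A is 0, so OR-ing with the mask flips it to 1.
  10000011001
| 00000100000
-------------
  10000111001

Answer: 10000111001 (1081)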